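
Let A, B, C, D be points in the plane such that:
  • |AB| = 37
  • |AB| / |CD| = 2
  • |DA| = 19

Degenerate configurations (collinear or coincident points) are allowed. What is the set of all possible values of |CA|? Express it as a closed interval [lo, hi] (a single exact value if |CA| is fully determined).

|CA| ∈ [1/2, 75/2]  (≈ [0.5000, 37.5000])

|AB| ∈ {37}
|AD| ∈ {19}
|CD| ∈ {37/2}
|BD| ∈ [18, 56]
|AC| ∈ [1/2, 75/2]
|BC| ∈ [0, 149/2]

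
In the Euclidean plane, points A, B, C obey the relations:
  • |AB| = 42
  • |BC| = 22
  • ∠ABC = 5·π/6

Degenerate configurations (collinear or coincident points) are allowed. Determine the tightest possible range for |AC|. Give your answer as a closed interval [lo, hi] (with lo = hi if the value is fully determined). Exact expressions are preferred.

|AB| ∈ {42}
|BC| ∈ {22}
|AC| ∈ {2·√(231·√(3) + 562)}

|AC| = 2·√(231·√(3) + 562)  (≈ 62.0356)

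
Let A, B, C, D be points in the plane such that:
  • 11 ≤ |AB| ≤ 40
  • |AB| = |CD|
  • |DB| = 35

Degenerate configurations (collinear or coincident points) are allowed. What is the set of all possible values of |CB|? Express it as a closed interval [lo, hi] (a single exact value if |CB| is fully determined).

|AB| ∈ [11, 40]
|BD| ∈ {35}
|CD| ∈ [11, 40]
|AD| ∈ [0, 75]
|BC| ∈ [0, 75]
|AC| ∈ [0, 115]

|CB| ∈ [0, 75]  (≈ [0.0000, 75.0000])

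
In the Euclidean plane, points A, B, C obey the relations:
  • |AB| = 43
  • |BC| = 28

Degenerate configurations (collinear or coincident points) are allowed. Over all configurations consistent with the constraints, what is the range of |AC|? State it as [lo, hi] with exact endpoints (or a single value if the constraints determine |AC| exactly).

|AC| ∈ [15, 71]  (≈ [15.0000, 71.0000])

|AB| ∈ {43}
|BC| ∈ {28}
|AC| ∈ [15, 71]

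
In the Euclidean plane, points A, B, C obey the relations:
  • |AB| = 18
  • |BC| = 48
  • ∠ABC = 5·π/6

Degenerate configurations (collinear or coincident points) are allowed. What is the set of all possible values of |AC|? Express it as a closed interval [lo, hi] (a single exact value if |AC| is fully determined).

|AB| ∈ {18}
|BC| ∈ {48}
|AC| ∈ {6·√(24·√(3) + 73)}

|AC| = 6·√(24·√(3) + 73)  (≈ 64.2222)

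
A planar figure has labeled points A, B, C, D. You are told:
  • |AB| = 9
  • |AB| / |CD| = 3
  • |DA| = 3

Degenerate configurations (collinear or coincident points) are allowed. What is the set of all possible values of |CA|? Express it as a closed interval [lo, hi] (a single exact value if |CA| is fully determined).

|CA| ∈ [0, 6]  (≈ [0.0000, 6.0000])

|AB| ∈ {9}
|AD| ∈ {3}
|CD| ∈ {3}
|BD| ∈ [6, 12]
|AC| ∈ [0, 6]
|BC| ∈ [3, 15]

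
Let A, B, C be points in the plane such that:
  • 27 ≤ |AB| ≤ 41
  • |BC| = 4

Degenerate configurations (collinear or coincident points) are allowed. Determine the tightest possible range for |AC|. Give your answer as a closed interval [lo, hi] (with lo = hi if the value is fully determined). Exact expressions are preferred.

|AC| ∈ [23, 45]  (≈ [23.0000, 45.0000])

|AB| ∈ [27, 41]
|BC| ∈ {4}
|AC| ∈ [23, 45]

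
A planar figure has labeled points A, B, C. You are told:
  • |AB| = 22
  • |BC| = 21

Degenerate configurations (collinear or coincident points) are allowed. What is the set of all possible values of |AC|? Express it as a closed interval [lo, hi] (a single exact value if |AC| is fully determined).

|AB| ∈ {22}
|BC| ∈ {21}
|AC| ∈ [1, 43]

|AC| ∈ [1, 43]  (≈ [1.0000, 43.0000])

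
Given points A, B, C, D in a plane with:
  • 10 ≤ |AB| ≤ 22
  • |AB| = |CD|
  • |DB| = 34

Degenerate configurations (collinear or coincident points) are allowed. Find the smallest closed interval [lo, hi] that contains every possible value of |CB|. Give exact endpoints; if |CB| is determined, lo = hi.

|CB| ∈ [12, 56]  (≈ [12.0000, 56.0000])

|AB| ∈ [10, 22]
|BD| ∈ {34}
|CD| ∈ [10, 22]
|AD| ∈ [12, 56]
|BC| ∈ [12, 56]
|AC| ∈ [0, 78]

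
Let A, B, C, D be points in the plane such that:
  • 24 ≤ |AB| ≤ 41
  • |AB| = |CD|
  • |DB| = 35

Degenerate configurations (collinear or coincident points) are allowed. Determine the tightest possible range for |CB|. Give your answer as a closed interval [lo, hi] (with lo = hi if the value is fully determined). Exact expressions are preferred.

|CB| ∈ [0, 76]  (≈ [0.0000, 76.0000])

|AB| ∈ [24, 41]
|BD| ∈ {35}
|CD| ∈ [24, 41]
|AD| ∈ [0, 76]
|BC| ∈ [0, 76]
|AC| ∈ [0, 117]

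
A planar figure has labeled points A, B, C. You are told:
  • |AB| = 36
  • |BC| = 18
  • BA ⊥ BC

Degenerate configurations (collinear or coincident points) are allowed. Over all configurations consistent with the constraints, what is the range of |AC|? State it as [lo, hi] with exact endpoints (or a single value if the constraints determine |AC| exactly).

|AB| ∈ {36}
|BC| ∈ {18}
|AC| ∈ {18·√(5)}

|AC| = 18·√(5)  (≈ 40.2492)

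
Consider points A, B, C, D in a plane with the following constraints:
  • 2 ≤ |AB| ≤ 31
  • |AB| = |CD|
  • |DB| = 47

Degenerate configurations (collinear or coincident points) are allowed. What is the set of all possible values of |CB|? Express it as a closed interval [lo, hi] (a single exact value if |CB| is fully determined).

|AB| ∈ [2, 31]
|BD| ∈ {47}
|CD| ∈ [2, 31]
|AD| ∈ [16, 78]
|BC| ∈ [16, 78]
|AC| ∈ [0, 109]

|CB| ∈ [16, 78]  (≈ [16.0000, 78.0000])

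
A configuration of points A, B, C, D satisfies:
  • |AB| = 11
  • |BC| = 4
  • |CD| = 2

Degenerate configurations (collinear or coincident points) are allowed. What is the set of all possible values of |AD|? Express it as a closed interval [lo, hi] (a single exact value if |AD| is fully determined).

|AB| ∈ {11}
|BC| ∈ {4}
|CD| ∈ {2}
|AC| ∈ [7, 15]
|BD| ∈ [2, 6]
|AD| ∈ [5, 17]

|AD| ∈ [5, 17]  (≈ [5.0000, 17.0000])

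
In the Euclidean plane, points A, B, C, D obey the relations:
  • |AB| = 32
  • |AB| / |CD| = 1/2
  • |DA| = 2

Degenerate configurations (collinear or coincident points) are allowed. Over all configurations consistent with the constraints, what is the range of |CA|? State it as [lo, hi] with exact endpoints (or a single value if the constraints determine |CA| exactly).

|CA| ∈ [62, 66]  (≈ [62.0000, 66.0000])

|AB| ∈ {32}
|AD| ∈ {2}
|CD| ∈ {64}
|BD| ∈ [30, 34]
|AC| ∈ [62, 66]
|BC| ∈ [30, 98]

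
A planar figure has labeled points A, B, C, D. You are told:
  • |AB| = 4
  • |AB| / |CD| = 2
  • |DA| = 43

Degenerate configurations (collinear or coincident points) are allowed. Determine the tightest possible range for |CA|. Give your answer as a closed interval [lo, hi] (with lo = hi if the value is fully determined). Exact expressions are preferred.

|AB| ∈ {4}
|AD| ∈ {43}
|CD| ∈ {2}
|BD| ∈ [39, 47]
|AC| ∈ [41, 45]
|BC| ∈ [37, 49]

|CA| ∈ [41, 45]  (≈ [41.0000, 45.0000])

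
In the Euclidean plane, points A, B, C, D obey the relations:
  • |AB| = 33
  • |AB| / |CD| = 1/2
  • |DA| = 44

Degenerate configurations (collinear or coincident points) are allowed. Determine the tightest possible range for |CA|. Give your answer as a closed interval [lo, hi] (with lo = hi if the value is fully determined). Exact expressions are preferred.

|AB| ∈ {33}
|AD| ∈ {44}
|CD| ∈ {66}
|BD| ∈ [11, 77]
|AC| ∈ [22, 110]
|BC| ∈ [0, 143]

|CA| ∈ [22, 110]  (≈ [22.0000, 110.0000])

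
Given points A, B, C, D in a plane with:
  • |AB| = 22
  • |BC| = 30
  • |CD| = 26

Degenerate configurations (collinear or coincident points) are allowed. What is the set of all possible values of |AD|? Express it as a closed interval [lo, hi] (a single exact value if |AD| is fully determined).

|AD| ∈ [0, 78]  (≈ [0.0000, 78.0000])

|AB| ∈ {22}
|BC| ∈ {30}
|CD| ∈ {26}
|AC| ∈ [8, 52]
|BD| ∈ [4, 56]
|AD| ∈ [0, 78]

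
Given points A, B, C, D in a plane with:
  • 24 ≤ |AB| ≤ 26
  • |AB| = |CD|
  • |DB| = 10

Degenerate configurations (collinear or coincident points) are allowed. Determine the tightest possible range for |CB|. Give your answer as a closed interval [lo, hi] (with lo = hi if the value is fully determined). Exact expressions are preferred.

|AB| ∈ [24, 26]
|BD| ∈ {10}
|CD| ∈ [24, 26]
|AD| ∈ [14, 36]
|BC| ∈ [14, 36]
|AC| ∈ [0, 62]

|CB| ∈ [14, 36]  (≈ [14.0000, 36.0000])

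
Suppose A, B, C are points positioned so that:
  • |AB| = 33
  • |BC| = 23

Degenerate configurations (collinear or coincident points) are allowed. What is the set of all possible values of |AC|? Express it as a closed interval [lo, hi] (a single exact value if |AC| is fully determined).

|AC| ∈ [10, 56]  (≈ [10.0000, 56.0000])

|AB| ∈ {33}
|BC| ∈ {23}
|AC| ∈ [10, 56]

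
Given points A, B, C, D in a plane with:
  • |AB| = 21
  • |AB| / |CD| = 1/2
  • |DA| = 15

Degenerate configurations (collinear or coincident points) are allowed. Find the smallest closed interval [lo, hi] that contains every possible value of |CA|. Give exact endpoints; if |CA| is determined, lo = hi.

|AB| ∈ {21}
|AD| ∈ {15}
|CD| ∈ {42}
|BD| ∈ [6, 36]
|AC| ∈ [27, 57]
|BC| ∈ [6, 78]

|CA| ∈ [27, 57]  (≈ [27.0000, 57.0000])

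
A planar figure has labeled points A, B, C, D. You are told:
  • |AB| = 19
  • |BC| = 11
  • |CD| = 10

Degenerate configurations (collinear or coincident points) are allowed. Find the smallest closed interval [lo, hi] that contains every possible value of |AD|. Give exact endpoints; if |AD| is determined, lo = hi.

|AB| ∈ {19}
|BC| ∈ {11}
|CD| ∈ {10}
|AC| ∈ [8, 30]
|BD| ∈ [1, 21]
|AD| ∈ [0, 40]

|AD| ∈ [0, 40]  (≈ [0.0000, 40.0000])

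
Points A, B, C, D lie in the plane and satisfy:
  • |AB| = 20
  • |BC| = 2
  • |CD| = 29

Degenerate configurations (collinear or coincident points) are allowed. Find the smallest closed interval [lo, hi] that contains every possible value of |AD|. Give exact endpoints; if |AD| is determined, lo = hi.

|AB| ∈ {20}
|BC| ∈ {2}
|CD| ∈ {29}
|AC| ∈ [18, 22]
|BD| ∈ [27, 31]
|AD| ∈ [7, 51]

|AD| ∈ [7, 51]  (≈ [7.0000, 51.0000])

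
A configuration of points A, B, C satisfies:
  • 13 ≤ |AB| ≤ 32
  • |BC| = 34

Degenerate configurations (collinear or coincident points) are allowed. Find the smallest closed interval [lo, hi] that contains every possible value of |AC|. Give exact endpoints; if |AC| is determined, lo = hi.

|AB| ∈ [13, 32]
|BC| ∈ {34}
|AC| ∈ [2, 66]

|AC| ∈ [2, 66]  (≈ [2.0000, 66.0000])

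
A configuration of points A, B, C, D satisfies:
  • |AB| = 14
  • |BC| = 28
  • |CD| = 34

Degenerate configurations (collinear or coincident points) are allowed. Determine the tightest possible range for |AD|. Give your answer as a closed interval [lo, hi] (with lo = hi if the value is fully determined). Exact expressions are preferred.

|AD| ∈ [0, 76]  (≈ [0.0000, 76.0000])

|AB| ∈ {14}
|BC| ∈ {28}
|CD| ∈ {34}
|AC| ∈ [14, 42]
|BD| ∈ [6, 62]
|AD| ∈ [0, 76]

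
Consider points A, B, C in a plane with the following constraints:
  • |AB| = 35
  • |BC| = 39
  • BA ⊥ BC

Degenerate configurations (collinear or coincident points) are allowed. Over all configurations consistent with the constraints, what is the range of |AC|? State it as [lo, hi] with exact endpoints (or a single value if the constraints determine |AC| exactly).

|AC| = √(2746)  (≈ 52.4023)

|AB| ∈ {35}
|BC| ∈ {39}
|AC| ∈ {√(2746)}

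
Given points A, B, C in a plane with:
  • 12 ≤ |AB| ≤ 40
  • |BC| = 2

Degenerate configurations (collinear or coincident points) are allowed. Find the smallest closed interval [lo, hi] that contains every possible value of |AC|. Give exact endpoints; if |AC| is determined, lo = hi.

|AB| ∈ [12, 40]
|BC| ∈ {2}
|AC| ∈ [10, 42]

|AC| ∈ [10, 42]  (≈ [10.0000, 42.0000])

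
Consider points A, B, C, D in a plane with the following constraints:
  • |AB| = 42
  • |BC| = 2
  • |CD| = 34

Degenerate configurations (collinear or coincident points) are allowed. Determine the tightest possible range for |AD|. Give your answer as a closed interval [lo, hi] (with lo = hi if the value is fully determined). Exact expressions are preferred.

|AB| ∈ {42}
|BC| ∈ {2}
|CD| ∈ {34}
|AC| ∈ [40, 44]
|BD| ∈ [32, 36]
|AD| ∈ [6, 78]

|AD| ∈ [6, 78]  (≈ [6.0000, 78.0000])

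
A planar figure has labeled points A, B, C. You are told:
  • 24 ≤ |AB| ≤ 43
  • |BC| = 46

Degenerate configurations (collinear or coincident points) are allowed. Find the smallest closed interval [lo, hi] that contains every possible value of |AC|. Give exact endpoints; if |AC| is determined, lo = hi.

|AB| ∈ [24, 43]
|BC| ∈ {46}
|AC| ∈ [3, 89]

|AC| ∈ [3, 89]  (≈ [3.0000, 89.0000])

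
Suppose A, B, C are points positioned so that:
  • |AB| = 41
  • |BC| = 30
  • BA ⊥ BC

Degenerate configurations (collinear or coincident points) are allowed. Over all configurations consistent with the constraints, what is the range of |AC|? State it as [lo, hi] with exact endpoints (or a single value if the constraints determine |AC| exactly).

|AB| ∈ {41}
|BC| ∈ {30}
|AC| ∈ {√(2581)}

|AC| = √(2581)  (≈ 50.8035)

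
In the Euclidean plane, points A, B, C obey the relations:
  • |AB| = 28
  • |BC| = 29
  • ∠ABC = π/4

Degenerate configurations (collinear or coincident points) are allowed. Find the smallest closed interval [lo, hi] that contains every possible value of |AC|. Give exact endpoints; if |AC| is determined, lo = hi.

|AB| ∈ {28}
|BC| ∈ {29}
|AC| ∈ {√(1625 - 812·√(2))}

|AC| = √(1625 - 812·√(2))  (≈ 21.8325)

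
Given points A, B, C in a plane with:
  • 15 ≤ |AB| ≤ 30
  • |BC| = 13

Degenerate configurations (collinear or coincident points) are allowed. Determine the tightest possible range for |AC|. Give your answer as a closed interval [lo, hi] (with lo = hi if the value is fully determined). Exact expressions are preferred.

|AB| ∈ [15, 30]
|BC| ∈ {13}
|AC| ∈ [2, 43]

|AC| ∈ [2, 43]  (≈ [2.0000, 43.0000])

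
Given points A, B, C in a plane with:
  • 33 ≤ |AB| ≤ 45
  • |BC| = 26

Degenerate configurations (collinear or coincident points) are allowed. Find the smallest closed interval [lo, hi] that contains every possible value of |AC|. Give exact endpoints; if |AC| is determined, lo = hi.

|AC| ∈ [7, 71]  (≈ [7.0000, 71.0000])

|AB| ∈ [33, 45]
|BC| ∈ {26}
|AC| ∈ [7, 71]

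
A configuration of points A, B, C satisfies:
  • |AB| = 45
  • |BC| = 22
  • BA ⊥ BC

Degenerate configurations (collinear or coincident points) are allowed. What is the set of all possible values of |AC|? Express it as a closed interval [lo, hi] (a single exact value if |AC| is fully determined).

|AB| ∈ {45}
|BC| ∈ {22}
|AC| ∈ {√(2509)}

|AC| = √(2509)  (≈ 50.0899)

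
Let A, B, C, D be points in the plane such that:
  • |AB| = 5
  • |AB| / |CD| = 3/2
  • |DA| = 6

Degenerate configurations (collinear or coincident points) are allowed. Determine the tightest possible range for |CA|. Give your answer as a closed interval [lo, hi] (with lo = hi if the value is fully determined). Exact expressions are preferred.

|CA| ∈ [8/3, 28/3]  (≈ [2.6667, 9.3333])

|AB| ∈ {5}
|AD| ∈ {6}
|CD| ∈ {10/3}
|BD| ∈ [1, 11]
|AC| ∈ [8/3, 28/3]
|BC| ∈ [0, 43/3]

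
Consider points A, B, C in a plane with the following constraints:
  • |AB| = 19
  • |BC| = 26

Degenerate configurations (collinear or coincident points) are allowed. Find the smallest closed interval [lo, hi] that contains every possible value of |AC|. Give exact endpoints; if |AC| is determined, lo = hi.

|AB| ∈ {19}
|BC| ∈ {26}
|AC| ∈ [7, 45]

|AC| ∈ [7, 45]  (≈ [7.0000, 45.0000])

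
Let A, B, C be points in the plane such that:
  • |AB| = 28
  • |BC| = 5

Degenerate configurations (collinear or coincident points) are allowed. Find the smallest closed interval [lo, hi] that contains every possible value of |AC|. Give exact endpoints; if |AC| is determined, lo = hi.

|AB| ∈ {28}
|BC| ∈ {5}
|AC| ∈ [23, 33]

|AC| ∈ [23, 33]  (≈ [23.0000, 33.0000])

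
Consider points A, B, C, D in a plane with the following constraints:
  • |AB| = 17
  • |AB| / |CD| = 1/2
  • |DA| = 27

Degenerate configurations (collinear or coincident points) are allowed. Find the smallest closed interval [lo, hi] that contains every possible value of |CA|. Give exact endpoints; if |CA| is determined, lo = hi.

|CA| ∈ [7, 61]  (≈ [7.0000, 61.0000])

|AB| ∈ {17}
|AD| ∈ {27}
|CD| ∈ {34}
|BD| ∈ [10, 44]
|AC| ∈ [7, 61]
|BC| ∈ [0, 78]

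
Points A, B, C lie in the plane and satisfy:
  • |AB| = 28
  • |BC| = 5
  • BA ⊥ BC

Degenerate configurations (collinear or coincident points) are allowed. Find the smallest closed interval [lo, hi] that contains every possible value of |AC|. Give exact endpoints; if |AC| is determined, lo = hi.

|AC| = √(809)  (≈ 28.4429)

|AB| ∈ {28}
|BC| ∈ {5}
|AC| ∈ {√(809)}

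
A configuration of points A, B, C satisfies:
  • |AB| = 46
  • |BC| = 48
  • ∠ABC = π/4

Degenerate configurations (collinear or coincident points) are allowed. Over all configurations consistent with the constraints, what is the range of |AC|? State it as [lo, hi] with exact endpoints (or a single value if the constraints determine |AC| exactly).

|AB| ∈ {46}
|BC| ∈ {48}
|AC| ∈ {2·√(1105 - 552·√(2))}

|AC| = 2·√(1105 - 552·√(2))  (≈ 36.0197)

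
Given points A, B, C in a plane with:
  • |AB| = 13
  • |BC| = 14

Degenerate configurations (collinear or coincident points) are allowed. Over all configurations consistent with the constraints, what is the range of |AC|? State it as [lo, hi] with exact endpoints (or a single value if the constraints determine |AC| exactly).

|AB| ∈ {13}
|BC| ∈ {14}
|AC| ∈ [1, 27]

|AC| ∈ [1, 27]  (≈ [1.0000, 27.0000])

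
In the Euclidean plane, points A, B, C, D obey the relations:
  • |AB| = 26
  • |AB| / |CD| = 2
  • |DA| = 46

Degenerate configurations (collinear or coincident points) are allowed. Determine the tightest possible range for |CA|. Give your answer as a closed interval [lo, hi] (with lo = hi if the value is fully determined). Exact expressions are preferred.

|CA| ∈ [33, 59]  (≈ [33.0000, 59.0000])

|AB| ∈ {26}
|AD| ∈ {46}
|CD| ∈ {13}
|BD| ∈ [20, 72]
|AC| ∈ [33, 59]
|BC| ∈ [7, 85]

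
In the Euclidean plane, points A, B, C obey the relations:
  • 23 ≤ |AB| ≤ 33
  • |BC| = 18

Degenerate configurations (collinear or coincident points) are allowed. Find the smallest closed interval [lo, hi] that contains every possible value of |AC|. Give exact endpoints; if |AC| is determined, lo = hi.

|AB| ∈ [23, 33]
|BC| ∈ {18}
|AC| ∈ [5, 51]

|AC| ∈ [5, 51]  (≈ [5.0000, 51.0000])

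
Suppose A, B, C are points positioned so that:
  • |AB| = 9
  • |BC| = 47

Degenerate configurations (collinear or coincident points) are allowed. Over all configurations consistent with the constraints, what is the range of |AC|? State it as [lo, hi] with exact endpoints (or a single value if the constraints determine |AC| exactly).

|AB| ∈ {9}
|BC| ∈ {47}
|AC| ∈ [38, 56]

|AC| ∈ [38, 56]  (≈ [38.0000, 56.0000])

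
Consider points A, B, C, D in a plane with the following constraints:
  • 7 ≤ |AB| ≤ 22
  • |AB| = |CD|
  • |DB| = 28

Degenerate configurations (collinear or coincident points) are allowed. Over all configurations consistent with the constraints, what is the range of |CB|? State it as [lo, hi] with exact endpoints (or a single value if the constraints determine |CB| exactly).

|AB| ∈ [7, 22]
|BD| ∈ {28}
|CD| ∈ [7, 22]
|AD| ∈ [6, 50]
|BC| ∈ [6, 50]
|AC| ∈ [0, 72]

|CB| ∈ [6, 50]  (≈ [6.0000, 50.0000])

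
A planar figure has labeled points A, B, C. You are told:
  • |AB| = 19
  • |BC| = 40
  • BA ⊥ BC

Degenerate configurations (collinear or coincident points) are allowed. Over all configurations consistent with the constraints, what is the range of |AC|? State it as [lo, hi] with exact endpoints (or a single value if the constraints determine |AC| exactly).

|AC| = √(1961)  (≈ 44.2832)

|AB| ∈ {19}
|BC| ∈ {40}
|AC| ∈ {√(1961)}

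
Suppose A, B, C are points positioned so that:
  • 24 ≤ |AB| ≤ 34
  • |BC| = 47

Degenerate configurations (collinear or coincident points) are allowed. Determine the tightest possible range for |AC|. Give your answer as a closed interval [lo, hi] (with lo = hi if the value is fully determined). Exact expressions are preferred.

|AB| ∈ [24, 34]
|BC| ∈ {47}
|AC| ∈ [13, 81]

|AC| ∈ [13, 81]  (≈ [13.0000, 81.0000])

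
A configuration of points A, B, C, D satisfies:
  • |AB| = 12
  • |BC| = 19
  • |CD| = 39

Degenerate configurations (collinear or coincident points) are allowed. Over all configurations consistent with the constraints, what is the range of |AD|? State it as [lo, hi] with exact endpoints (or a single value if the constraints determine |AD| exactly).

|AB| ∈ {12}
|BC| ∈ {19}
|CD| ∈ {39}
|AC| ∈ [7, 31]
|BD| ∈ [20, 58]
|AD| ∈ [8, 70]

|AD| ∈ [8, 70]  (≈ [8.0000, 70.0000])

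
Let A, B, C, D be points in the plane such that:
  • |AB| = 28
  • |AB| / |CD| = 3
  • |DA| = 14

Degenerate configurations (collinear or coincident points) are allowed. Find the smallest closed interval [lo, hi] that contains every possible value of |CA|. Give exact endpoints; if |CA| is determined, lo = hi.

|AB| ∈ {28}
|AD| ∈ {14}
|CD| ∈ {28/3}
|BD| ∈ [14, 42]
|AC| ∈ [14/3, 70/3]
|BC| ∈ [14/3, 154/3]

|CA| ∈ [14/3, 70/3]  (≈ [4.6667, 23.3333])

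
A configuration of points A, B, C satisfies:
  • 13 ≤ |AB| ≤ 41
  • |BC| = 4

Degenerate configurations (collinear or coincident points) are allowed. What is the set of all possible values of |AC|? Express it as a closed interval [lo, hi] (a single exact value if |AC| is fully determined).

|AB| ∈ [13, 41]
|BC| ∈ {4}
|AC| ∈ [9, 45]

|AC| ∈ [9, 45]  (≈ [9.0000, 45.0000])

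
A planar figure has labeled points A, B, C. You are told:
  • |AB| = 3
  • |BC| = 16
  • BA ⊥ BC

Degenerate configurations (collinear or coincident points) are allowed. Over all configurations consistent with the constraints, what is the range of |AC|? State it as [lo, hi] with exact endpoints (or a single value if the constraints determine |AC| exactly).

|AB| ∈ {3}
|BC| ∈ {16}
|AC| ∈ {√(265)}

|AC| = √(265)  (≈ 16.2788)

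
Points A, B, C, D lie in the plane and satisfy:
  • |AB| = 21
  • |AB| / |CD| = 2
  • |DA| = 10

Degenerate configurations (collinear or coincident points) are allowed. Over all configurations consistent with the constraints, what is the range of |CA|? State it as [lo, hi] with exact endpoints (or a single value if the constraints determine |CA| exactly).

|AB| ∈ {21}
|AD| ∈ {10}
|CD| ∈ {21/2}
|BD| ∈ [11, 31]
|AC| ∈ [1/2, 41/2]
|BC| ∈ [1/2, 83/2]

|CA| ∈ [1/2, 41/2]  (≈ [0.5000, 20.5000])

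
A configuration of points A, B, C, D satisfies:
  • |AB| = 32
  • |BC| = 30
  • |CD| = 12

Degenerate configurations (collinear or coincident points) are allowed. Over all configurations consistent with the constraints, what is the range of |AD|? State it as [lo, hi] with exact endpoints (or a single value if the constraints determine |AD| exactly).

|AB| ∈ {32}
|BC| ∈ {30}
|CD| ∈ {12}
|AC| ∈ [2, 62]
|BD| ∈ [18, 42]
|AD| ∈ [0, 74]

|AD| ∈ [0, 74]  (≈ [0.0000, 74.0000])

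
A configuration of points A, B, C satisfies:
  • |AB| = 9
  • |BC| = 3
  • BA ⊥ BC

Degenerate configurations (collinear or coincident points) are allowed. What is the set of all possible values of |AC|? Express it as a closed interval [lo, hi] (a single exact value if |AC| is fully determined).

|AC| = 3·√(10)  (≈ 9.4868)

|AB| ∈ {9}
|BC| ∈ {3}
|AC| ∈ {3·√(10)}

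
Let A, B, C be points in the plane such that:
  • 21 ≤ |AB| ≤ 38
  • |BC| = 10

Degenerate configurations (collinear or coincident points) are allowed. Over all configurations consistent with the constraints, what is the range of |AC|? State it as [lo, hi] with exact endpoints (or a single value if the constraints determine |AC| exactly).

|AC| ∈ [11, 48]  (≈ [11.0000, 48.0000])

|AB| ∈ [21, 38]
|BC| ∈ {10}
|AC| ∈ [11, 48]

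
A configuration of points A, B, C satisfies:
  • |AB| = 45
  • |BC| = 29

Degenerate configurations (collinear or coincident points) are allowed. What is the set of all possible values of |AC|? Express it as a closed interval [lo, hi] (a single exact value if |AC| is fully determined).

|AC| ∈ [16, 74]  (≈ [16.0000, 74.0000])

|AB| ∈ {45}
|BC| ∈ {29}
|AC| ∈ [16, 74]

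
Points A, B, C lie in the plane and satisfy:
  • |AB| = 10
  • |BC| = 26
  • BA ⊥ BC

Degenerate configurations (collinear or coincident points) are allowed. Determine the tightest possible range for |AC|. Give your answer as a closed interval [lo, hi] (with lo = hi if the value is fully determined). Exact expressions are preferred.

|AB| ∈ {10}
|BC| ∈ {26}
|AC| ∈ {2·√(194)}

|AC| = 2·√(194)  (≈ 27.8568)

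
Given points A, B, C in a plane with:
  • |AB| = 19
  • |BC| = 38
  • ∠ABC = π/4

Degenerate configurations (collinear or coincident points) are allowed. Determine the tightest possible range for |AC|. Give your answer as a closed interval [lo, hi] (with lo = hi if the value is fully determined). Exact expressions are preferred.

|AB| ∈ {19}
|BC| ∈ {38}
|AC| ∈ {19·√(5 - 2·√(2))}

|AC| = 19·√(5 - 2·√(2))  (≈ 27.9989)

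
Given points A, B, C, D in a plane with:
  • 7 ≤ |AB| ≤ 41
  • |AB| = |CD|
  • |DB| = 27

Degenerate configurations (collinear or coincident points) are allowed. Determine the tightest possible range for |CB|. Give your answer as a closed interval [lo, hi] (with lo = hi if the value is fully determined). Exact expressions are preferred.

|CB| ∈ [0, 68]  (≈ [0.0000, 68.0000])

|AB| ∈ [7, 41]
|BD| ∈ {27}
|CD| ∈ [7, 41]
|AD| ∈ [0, 68]
|BC| ∈ [0, 68]
|AC| ∈ [0, 109]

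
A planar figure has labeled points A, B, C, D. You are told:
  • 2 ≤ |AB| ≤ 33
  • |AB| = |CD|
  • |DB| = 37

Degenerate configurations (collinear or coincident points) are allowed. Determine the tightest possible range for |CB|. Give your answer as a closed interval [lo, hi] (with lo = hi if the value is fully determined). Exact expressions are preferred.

|CB| ∈ [4, 70]  (≈ [4.0000, 70.0000])

|AB| ∈ [2, 33]
|BD| ∈ {37}
|CD| ∈ [2, 33]
|AD| ∈ [4, 70]
|BC| ∈ [4, 70]
|AC| ∈ [0, 103]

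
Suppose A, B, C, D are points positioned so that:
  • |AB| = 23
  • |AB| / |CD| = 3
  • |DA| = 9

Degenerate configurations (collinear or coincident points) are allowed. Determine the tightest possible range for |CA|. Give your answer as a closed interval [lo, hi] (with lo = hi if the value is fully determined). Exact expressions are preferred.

|CA| ∈ [4/3, 50/3]  (≈ [1.3333, 16.6667])

|AB| ∈ {23}
|AD| ∈ {9}
|CD| ∈ {23/3}
|BD| ∈ [14, 32]
|AC| ∈ [4/3, 50/3]
|BC| ∈ [19/3, 119/3]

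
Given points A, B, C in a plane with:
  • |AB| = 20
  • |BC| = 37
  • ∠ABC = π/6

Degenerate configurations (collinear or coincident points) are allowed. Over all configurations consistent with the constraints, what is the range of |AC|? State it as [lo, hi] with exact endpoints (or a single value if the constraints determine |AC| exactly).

|AB| ∈ {20}
|BC| ∈ {37}
|AC| ∈ {√(1769 - 740·√(3))}

|AC| = √(1769 - 740·√(3))  (≈ 22.0745)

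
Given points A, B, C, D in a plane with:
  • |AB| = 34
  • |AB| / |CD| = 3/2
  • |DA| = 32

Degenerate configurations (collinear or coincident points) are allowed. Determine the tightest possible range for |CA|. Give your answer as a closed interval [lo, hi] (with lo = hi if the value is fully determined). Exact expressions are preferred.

|AB| ∈ {34}
|AD| ∈ {32}
|CD| ∈ {68/3}
|BD| ∈ [2, 66]
|AC| ∈ [28/3, 164/3]
|BC| ∈ [0, 266/3]

|CA| ∈ [28/3, 164/3]  (≈ [9.3333, 54.6667])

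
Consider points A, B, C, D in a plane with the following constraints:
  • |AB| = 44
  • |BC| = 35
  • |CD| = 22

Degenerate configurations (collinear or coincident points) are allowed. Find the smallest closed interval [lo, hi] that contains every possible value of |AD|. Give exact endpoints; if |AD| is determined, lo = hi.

|AB| ∈ {44}
|BC| ∈ {35}
|CD| ∈ {22}
|AC| ∈ [9, 79]
|BD| ∈ [13, 57]
|AD| ∈ [0, 101]

|AD| ∈ [0, 101]  (≈ [0.0000, 101.0000])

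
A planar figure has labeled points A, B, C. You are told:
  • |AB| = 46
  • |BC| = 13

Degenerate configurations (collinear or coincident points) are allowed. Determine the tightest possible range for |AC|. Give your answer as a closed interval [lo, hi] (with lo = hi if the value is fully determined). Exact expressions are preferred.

|AC| ∈ [33, 59]  (≈ [33.0000, 59.0000])

|AB| ∈ {46}
|BC| ∈ {13}
|AC| ∈ [33, 59]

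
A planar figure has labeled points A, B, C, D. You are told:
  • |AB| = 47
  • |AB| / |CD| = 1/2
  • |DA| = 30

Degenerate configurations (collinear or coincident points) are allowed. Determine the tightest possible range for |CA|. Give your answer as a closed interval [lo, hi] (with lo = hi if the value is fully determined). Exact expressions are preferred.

|CA| ∈ [64, 124]  (≈ [64.0000, 124.0000])

|AB| ∈ {47}
|AD| ∈ {30}
|CD| ∈ {94}
|BD| ∈ [17, 77]
|AC| ∈ [64, 124]
|BC| ∈ [17, 171]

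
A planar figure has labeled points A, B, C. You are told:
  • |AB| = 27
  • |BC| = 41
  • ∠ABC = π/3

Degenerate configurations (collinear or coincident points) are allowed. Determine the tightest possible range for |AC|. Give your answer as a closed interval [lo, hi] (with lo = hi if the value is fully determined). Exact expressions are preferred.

|AB| ∈ {27}
|BC| ∈ {41}
|AC| ∈ {√(1303)}

|AC| = √(1303)  (≈ 36.0971)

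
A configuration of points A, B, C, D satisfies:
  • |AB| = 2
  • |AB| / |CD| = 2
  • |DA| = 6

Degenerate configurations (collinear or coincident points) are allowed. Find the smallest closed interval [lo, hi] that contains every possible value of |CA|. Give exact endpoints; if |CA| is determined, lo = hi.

|CA| ∈ [5, 7]  (≈ [5.0000, 7.0000])

|AB| ∈ {2}
|AD| ∈ {6}
|CD| ∈ {1}
|BD| ∈ [4, 8]
|AC| ∈ [5, 7]
|BC| ∈ [3, 9]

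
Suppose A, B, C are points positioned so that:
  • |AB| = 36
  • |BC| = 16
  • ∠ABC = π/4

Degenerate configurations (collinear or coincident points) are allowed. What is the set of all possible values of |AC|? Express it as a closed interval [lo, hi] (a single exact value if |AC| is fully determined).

|AC| = 4·√(97 - 36·√(2))  (≈ 27.1553)

|AB| ∈ {36}
|BC| ∈ {16}
|AC| ∈ {4·√(97 - 36·√(2))}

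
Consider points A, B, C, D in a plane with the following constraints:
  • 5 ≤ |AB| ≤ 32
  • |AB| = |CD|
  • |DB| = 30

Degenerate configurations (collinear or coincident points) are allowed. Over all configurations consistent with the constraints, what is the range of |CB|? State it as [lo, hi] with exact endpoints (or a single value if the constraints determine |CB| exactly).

|AB| ∈ [5, 32]
|BD| ∈ {30}
|CD| ∈ [5, 32]
|AD| ∈ [0, 62]
|BC| ∈ [0, 62]
|AC| ∈ [0, 94]

|CB| ∈ [0, 62]  (≈ [0.0000, 62.0000])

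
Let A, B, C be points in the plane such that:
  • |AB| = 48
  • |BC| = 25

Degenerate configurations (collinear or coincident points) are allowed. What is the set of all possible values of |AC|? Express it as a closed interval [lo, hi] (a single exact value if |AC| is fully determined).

|AC| ∈ [23, 73]  (≈ [23.0000, 73.0000])

|AB| ∈ {48}
|BC| ∈ {25}
|AC| ∈ [23, 73]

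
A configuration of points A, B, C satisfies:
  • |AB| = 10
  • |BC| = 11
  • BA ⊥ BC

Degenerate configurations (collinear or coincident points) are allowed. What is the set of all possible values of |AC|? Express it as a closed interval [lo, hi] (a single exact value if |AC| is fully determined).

|AB| ∈ {10}
|BC| ∈ {11}
|AC| ∈ {√(221)}

|AC| = √(221)  (≈ 14.8661)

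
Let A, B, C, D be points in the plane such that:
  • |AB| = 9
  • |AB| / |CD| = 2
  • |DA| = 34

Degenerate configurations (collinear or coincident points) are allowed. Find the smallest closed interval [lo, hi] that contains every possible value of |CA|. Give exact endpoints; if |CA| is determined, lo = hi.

|CA| ∈ [59/2, 77/2]  (≈ [29.5000, 38.5000])

|AB| ∈ {9}
|AD| ∈ {34}
|CD| ∈ {9/2}
|BD| ∈ [25, 43]
|AC| ∈ [59/2, 77/2]
|BC| ∈ [41/2, 95/2]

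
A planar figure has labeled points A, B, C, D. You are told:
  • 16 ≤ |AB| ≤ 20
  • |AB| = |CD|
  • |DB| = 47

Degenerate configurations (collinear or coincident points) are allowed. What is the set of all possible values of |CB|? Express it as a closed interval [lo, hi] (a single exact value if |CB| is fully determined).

|CB| ∈ [27, 67]  (≈ [27.0000, 67.0000])

|AB| ∈ [16, 20]
|BD| ∈ {47}
|CD| ∈ [16, 20]
|AD| ∈ [27, 67]
|BC| ∈ [27, 67]
|AC| ∈ [7, 87]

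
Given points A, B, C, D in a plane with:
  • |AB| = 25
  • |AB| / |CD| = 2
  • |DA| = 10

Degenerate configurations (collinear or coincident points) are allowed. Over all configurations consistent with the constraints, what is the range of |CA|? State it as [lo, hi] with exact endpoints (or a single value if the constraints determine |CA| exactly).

|AB| ∈ {25}
|AD| ∈ {10}
|CD| ∈ {25/2}
|BD| ∈ [15, 35]
|AC| ∈ [5/2, 45/2]
|BC| ∈ [5/2, 95/2]

|CA| ∈ [5/2, 45/2]  (≈ [2.5000, 22.5000])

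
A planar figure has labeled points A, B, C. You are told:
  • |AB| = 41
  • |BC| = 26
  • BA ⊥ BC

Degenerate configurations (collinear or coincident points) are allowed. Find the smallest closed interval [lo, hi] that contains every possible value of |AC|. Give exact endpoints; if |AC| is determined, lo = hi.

|AC| = √(2357)  (≈ 48.5489)

|AB| ∈ {41}
|BC| ∈ {26}
|AC| ∈ {√(2357)}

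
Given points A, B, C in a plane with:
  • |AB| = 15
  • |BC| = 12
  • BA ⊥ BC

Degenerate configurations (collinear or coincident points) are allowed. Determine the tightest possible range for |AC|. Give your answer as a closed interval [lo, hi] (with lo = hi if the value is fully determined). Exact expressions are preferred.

|AC| = 3·√(41)  (≈ 19.2094)

|AB| ∈ {15}
|BC| ∈ {12}
|AC| ∈ {3·√(41)}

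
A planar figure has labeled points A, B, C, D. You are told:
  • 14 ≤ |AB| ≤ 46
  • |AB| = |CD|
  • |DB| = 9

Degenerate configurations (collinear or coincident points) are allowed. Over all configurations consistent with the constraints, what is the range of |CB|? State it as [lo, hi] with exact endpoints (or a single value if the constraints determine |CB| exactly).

|AB| ∈ [14, 46]
|BD| ∈ {9}
|CD| ∈ [14, 46]
|AD| ∈ [5, 55]
|BC| ∈ [5, 55]
|AC| ∈ [0, 101]

|CB| ∈ [5, 55]  (≈ [5.0000, 55.0000])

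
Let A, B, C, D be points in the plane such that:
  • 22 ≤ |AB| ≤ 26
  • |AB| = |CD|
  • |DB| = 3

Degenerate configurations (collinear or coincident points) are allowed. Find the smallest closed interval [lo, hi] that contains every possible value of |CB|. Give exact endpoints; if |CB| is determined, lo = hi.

|CB| ∈ [19, 29]  (≈ [19.0000, 29.0000])

|AB| ∈ [22, 26]
|BD| ∈ {3}
|CD| ∈ [22, 26]
|AD| ∈ [19, 29]
|BC| ∈ [19, 29]
|AC| ∈ [0, 55]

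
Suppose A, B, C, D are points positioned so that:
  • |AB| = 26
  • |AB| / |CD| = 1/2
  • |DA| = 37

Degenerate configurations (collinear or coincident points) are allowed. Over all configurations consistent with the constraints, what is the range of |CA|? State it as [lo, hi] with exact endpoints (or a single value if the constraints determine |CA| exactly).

|AB| ∈ {26}
|AD| ∈ {37}
|CD| ∈ {52}
|BD| ∈ [11, 63]
|AC| ∈ [15, 89]
|BC| ∈ [0, 115]

|CA| ∈ [15, 89]  (≈ [15.0000, 89.0000])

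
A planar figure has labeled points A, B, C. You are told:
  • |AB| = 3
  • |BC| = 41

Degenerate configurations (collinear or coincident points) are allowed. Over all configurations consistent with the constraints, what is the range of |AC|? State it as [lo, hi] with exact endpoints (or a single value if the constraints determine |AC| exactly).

|AC| ∈ [38, 44]  (≈ [38.0000, 44.0000])

|AB| ∈ {3}
|BC| ∈ {41}
|AC| ∈ [38, 44]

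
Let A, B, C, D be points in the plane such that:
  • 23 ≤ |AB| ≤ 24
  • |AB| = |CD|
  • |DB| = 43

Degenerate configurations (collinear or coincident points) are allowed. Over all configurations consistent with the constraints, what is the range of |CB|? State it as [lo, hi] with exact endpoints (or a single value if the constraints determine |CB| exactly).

|AB| ∈ [23, 24]
|BD| ∈ {43}
|CD| ∈ [23, 24]
|AD| ∈ [19, 67]
|BC| ∈ [19, 67]
|AC| ∈ [0, 91]

|CB| ∈ [19, 67]  (≈ [19.0000, 67.0000])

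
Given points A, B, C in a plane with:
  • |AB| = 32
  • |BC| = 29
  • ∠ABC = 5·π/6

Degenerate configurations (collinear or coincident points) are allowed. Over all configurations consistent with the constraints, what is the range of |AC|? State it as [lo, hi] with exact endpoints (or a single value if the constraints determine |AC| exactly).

|AC| = √(928·√(3) + 1865)  (≈ 58.9266)

|AB| ∈ {32}
|BC| ∈ {29}
|AC| ∈ {√(928·√(3) + 1865)}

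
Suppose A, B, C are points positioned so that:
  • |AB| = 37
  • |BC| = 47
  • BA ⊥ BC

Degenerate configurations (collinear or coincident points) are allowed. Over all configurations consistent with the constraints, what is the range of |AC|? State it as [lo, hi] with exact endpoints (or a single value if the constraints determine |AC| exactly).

|AB| ∈ {37}
|BC| ∈ {47}
|AC| ∈ {√(3578)}

|AC| = √(3578)  (≈ 59.8164)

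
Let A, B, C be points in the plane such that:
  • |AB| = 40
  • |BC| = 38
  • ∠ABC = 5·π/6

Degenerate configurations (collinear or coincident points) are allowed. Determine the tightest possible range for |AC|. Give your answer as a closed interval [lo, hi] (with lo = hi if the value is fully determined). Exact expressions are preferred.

|AC| = 2·√(380·√(3) + 761)  (≈ 75.3440)

|AB| ∈ {40}
|BC| ∈ {38}
|AC| ∈ {2·√(380·√(3) + 761)}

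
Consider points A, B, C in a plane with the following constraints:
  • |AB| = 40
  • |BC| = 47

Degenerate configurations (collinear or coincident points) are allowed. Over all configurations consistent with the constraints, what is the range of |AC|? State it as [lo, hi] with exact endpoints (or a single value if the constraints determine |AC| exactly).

|AC| ∈ [7, 87]  (≈ [7.0000, 87.0000])

|AB| ∈ {40}
|BC| ∈ {47}
|AC| ∈ [7, 87]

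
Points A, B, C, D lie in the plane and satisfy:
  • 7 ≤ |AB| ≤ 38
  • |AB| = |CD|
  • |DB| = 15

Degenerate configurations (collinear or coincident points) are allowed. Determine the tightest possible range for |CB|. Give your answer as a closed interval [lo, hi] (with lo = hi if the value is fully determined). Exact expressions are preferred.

|CB| ∈ [0, 53]  (≈ [0.0000, 53.0000])

|AB| ∈ [7, 38]
|BD| ∈ {15}
|CD| ∈ [7, 38]
|AD| ∈ [0, 53]
|BC| ∈ [0, 53]
|AC| ∈ [0, 91]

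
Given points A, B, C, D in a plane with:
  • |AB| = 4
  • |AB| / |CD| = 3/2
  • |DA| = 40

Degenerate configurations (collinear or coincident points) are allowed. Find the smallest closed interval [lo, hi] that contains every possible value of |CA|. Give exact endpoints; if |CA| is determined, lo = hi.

|CA| ∈ [112/3, 128/3]  (≈ [37.3333, 42.6667])

|AB| ∈ {4}
|AD| ∈ {40}
|CD| ∈ {8/3}
|BD| ∈ [36, 44]
|AC| ∈ [112/3, 128/3]
|BC| ∈ [100/3, 140/3]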